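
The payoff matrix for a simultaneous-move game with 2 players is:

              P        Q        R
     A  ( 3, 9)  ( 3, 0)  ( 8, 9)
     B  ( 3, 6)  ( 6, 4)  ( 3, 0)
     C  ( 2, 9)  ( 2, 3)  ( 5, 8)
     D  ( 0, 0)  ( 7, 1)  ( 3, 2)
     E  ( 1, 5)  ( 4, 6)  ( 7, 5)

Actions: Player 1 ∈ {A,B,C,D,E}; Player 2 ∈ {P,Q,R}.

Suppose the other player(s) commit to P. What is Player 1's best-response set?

u_1(A vs P) = 3
u_1(B vs P) = 3
u_1(C vs P) = 2
u_1(D vs P) = 0
u_1(E vs P) = 1
max payoff 3 at {A,B}

P1 best: {A,B}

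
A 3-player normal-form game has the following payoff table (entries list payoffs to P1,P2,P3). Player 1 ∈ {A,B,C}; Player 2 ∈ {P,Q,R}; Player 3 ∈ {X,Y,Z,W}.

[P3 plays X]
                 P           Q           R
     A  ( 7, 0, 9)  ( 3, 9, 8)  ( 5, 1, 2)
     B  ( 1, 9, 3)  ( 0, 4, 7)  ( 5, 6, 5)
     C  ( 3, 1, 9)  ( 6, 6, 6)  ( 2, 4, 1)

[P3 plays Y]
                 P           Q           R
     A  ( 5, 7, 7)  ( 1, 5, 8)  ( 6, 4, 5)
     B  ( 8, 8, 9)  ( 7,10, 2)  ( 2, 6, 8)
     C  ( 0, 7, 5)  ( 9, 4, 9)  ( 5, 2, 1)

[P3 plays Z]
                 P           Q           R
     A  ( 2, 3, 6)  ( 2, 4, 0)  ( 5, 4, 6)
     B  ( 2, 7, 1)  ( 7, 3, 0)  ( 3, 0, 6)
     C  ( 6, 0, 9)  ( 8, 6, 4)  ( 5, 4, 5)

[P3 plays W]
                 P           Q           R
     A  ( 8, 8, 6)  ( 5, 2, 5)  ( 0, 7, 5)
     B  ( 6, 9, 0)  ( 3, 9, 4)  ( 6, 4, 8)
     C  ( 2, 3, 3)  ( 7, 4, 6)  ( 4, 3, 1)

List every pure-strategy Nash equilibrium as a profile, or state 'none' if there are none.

PSNE = {(A,R,Z)}

(A,P,X): not NE [P2→Q gives 9>0]
(A,P,Y): not NE [P1→B gives 8>5; P3→X gives 9>7]
(A,P,Z): not NE [P1→C gives 6>2; P2→R gives 4>3; P3→X gives 9>6]
(A,P,W): not NE [P3→X gives 9>6]
(A,Q,X): not NE [P1→C gives 6>3]
(A,Q,Y): not NE [P1→C gives 9>1; P2→P gives 7>5]
(A,Q,Z): not NE [P1→C gives 8>2; P3→Y gives 8>0]
(A,Q,W): not NE [P1→C gives 7>5; P2→P gives 8>2; P3→Y gives 8>5]
(A,R,X): not NE [P2→Q gives 9>1; P3→Z gives 6>2]
(A,R,Y): not NE [P2→P gives 7>4; P3→Z gives 6>5]
(A,R,Z): NE
(A,R,W): not NE [P1→B gives 6>0; P2→P gives 8>7; P3→Z gives 6>5]
(B,P,X): not NE [P1→A gives 7>1; P3→Y gives 9>3]
(B,P,Y): not NE [P2→Q gives 10>8]
(B,P,Z): not NE [P1→C gives 6>2; P3→Y gives 9>1]
(B,P,W): not NE [P1→A gives 8>6; P3→Y gives 9>0]
(B,Q,X): not NE [P1→C gives 6>0; P2→P gives 9>4]
(B,Q,Y): not NE [P1→C gives 9>7; P3→X gives 7>2]
(B,Q,Z): not NE [P1→C gives 8>7; P2→P gives 7>3; P3→X gives 7>0]
(B,Q,W): not NE [P1→C gives 7>3; P3→X gives 7>4]
(B,R,X): not NE [P2→P gives 9>6; P3→W gives 8>5]
(B,R,Y): not NE [P1→A gives 6>2; P2→Q gives 10>6]
(B,R,Z): not NE [P1→C gives 5>3; P2→P gives 7>0; P3→W gives 8>6]
(B,R,W): not NE [P2→Q gives 9>4]
(C,P,X): not NE [P1→A gives 7>3; P2→Q gives 6>1]
(C,P,Y): not NE [P1→B gives 8>0; P3→Z gives 9>5]
(C,P,Z): not NE [P2→Q gives 6>0]
(C,P,W): not NE [P1→A gives 8>2; P2→Q gives 4>3; P3→Z gives 9>3]
(C,Q,X): not NE [P3→Y gives 9>6]
(C,Q,Y): not NE [P2→P gives 7>4]
(C,Q,Z): not NE [P3→Y gives 9>4]
(C,Q,W): not NE [P3→Y gives 9>6]
(C,R,X): not NE [P1→B gives 5>2; P2→Q gives 6>4; P3→Z gives 5>1]
(C,R,Y): not NE [P1→A gives 6>5; P2→P gives 7>2; P3→Z gives 5>1]
(C,R,Z): not NE [P2→Q gives 6>4]
(C,R,W): not NE [P1→B gives 6>4; P2→Q gives 4>3; P3→Z gives 5>1]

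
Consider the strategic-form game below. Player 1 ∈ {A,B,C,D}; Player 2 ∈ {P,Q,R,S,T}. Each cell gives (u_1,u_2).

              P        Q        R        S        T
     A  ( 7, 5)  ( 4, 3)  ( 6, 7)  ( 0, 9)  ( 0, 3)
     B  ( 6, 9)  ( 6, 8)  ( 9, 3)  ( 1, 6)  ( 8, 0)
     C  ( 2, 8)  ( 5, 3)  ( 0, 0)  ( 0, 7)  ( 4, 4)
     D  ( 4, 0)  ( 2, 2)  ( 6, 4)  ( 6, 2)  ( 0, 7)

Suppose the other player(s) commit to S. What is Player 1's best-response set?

argmax u_1 = {D}

u_1(A vs S) = 0
u_1(B vs S) = 1
u_1(C vs S) = 0
u_1(D vs S) = 6
max payoff 6 at {D}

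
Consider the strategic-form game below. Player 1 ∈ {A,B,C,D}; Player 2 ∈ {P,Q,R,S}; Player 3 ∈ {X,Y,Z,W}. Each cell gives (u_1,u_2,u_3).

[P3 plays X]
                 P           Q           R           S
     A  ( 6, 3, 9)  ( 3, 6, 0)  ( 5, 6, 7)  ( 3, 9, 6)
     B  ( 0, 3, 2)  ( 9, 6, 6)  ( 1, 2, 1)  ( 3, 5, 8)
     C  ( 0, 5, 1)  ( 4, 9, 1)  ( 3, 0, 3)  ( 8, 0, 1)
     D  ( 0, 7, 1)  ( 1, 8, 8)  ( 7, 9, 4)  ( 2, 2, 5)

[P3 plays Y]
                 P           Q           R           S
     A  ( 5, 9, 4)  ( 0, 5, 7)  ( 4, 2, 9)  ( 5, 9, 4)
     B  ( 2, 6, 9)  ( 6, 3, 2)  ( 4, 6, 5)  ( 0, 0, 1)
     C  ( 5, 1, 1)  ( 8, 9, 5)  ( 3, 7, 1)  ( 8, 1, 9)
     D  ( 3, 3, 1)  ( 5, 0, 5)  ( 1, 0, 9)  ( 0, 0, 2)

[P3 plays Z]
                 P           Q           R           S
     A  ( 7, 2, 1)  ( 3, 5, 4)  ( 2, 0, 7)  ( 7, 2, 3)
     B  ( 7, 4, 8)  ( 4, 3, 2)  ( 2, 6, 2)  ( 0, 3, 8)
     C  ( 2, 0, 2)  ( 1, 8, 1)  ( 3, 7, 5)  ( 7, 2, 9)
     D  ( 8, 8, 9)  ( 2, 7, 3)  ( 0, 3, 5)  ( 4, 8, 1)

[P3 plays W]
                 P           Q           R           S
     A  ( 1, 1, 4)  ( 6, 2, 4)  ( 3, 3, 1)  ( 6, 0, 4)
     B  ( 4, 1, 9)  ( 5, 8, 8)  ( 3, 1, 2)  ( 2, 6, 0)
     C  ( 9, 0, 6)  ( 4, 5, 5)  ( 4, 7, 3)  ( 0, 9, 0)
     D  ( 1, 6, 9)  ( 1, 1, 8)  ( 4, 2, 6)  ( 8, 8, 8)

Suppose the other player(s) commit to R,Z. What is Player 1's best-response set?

P1 best: {C}

u_1(A vs R,Z) = 2
u_1(B vs R,Z) = 2
u_1(C vs R,Z) = 3
u_1(D vs R,Z) = 0
max payoff 3 at {C}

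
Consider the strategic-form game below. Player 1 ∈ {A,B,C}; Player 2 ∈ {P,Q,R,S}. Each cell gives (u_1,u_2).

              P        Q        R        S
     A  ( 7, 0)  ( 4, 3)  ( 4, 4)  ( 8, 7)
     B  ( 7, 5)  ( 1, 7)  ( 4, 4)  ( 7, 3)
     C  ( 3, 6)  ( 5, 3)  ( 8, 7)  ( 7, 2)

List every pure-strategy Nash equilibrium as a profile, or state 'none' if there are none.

(A,P): not NE [P2→S gives 7>0]
(A,Q): not NE [P1→C gives 5>4; P2→S gives 7>3]
(A,R): not NE [P1→C gives 8>4; P2→S gives 7>4]
(A,S): NE
(B,P): not NE [P2→Q gives 7>5]
(B,Q): not NE [P1→C gives 5>1]
(B,R): not NE [P1→C gives 8>4; P2→Q gives 7>4]
(B,S): not NE [P1→A gives 8>7; P2→Q gives 7>3]
(C,P): not NE [P1→B gives 7>3; P2→R gives 7>6]
(C,Q): not NE [P2→R gives 7>3]
(C,R): NE
(C,S): not NE [P1→A gives 8>7; P2→R gives 7>2]

PSNE = {(A,S), (C,R)}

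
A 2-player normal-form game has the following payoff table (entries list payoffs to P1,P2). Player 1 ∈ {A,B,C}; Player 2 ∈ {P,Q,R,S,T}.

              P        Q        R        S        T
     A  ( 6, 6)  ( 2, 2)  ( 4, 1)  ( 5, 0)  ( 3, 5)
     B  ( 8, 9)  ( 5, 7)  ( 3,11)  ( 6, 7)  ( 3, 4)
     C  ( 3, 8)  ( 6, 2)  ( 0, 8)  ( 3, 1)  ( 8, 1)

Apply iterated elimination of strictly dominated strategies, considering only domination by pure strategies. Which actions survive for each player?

Remaining: P1:{A,B} P2:{P,R}

P2 drop Q (P beats it: A:6>2 B:9>7 C:8>2)
P2 drop S (P beats it: A:6>0 B:9>7 C:8>1)
P2 drop T (P beats it: A:6>5 B:9>4 C:8>1)
P1 drop C (A beats it: P:6>3 R:4>0)
P1→{A,B} P2→{P,R}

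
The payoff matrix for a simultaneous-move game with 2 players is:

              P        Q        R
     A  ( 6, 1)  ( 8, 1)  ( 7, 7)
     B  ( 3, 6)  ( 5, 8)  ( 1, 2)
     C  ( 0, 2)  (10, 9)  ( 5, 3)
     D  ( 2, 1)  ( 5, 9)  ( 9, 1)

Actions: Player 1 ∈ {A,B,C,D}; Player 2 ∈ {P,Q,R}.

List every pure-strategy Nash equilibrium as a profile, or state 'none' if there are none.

(A,P): not NE [P2→R gives 7>1]
(A,Q): not NE [P1→C gives 10>8; P2→R gives 7>1]
(A,R): not NE [P1→D gives 9>7]
(B,P): not NE [P1→A gives 6>3; P2→Q gives 8>6]
(B,Q): not NE [P1→C gives 10>5]
(B,R): not NE [P1→D gives 9>1; P2→Q gives 8>2]
(C,P): not NE [P1→A gives 6>0; P2→Q gives 9>2]
(C,Q): NE
(C,R): not NE [P1→D gives 9>5; P2→Q gives 9>3]
(D,P): not NE [P1→A gives 6>2; P2→Q gives 9>1]
(D,Q): not NE [P1→C gives 10>5]
(D,R): not NE [P2→Q gives 9>1]

Nash profiles: (C,Q)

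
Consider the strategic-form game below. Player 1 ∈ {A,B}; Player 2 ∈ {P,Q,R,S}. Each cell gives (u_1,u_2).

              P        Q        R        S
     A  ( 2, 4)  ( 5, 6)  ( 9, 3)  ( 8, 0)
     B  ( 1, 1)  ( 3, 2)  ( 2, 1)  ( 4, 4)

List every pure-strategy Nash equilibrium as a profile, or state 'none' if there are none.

PSNE = {(A,Q)}

(A,P): not NE [P2→Q gives 6>4]
(A,Q): NE
(A,R): not NE [P2→Q gives 6>3]
(A,S): not NE [P2→Q gives 6>0]
(B,P): not NE [P1→A gives 2>1; P2→S gives 4>1]
(B,Q): not NE [P1→A gives 5>3; P2→S gives 4>2]
(B,R): not NE [P1→A gives 9>2; P2→S gives 4>1]
(B,S): not NE [P1→A gives 8>4]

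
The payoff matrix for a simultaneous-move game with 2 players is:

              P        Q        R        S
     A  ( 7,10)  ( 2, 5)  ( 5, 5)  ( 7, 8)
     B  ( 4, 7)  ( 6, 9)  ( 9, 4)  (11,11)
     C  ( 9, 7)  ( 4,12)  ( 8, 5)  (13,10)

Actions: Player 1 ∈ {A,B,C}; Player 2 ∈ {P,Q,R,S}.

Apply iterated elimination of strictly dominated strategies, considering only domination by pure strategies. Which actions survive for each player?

Remaining: P1:{B,C} P2:{Q,S}

P1 drop A (C beats it: P:9>7 Q:4>2 R:8>5 S:13>7)
P2 drop P (Q beats it: B:9>7 C:12>7)
P2 drop R (Q beats it: B:9>4 C:12>5)
P1→{B,C} P2→{Q,S}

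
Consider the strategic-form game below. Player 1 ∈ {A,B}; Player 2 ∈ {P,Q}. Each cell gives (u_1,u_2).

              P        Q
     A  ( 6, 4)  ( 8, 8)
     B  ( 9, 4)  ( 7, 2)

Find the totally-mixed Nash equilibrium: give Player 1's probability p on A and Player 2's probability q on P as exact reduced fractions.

P1 indiff ⇒ q·6+(1-q)·8 = q·9+(1-q)·7 ⇒ q(-3) = (1-q)(-1) ⇒ q = 1/4
P2 indiff ⇒ p·4+(1-p)·4 = p·8+(1-p)·2 ⇒ p(-4) = (1-p)(-2) ⇒ p = 1/3

p=1/3, q=1/4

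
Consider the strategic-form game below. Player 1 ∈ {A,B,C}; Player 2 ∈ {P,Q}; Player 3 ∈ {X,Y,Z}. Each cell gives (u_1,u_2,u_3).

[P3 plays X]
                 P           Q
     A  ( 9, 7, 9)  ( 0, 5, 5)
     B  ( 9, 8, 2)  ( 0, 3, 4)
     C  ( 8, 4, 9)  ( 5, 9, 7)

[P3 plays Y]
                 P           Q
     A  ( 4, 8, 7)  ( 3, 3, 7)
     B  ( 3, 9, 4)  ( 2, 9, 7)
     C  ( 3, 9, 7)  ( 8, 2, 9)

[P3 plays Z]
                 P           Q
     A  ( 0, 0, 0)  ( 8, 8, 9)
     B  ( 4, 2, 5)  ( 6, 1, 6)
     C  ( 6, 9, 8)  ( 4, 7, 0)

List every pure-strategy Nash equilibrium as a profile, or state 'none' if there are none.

(A,P,X): NE
(A,P,Y): not NE [P3→X gives 9>7]
(A,P,Z): not NE [P1→C gives 6>0; P2→Q gives 8>0; P3→X gives 9>0]
(A,Q,X): not NE [P1→C gives 5>0; P2→P gives 7>5; P3→Z gives 9>5]
(A,Q,Y): not NE [P1→C gives 8>3; P2→P gives 8>3; P3→Z gives 9>7]
(A,Q,Z): NE
(B,P,X): not NE [P3→Z gives 5>2]
(B,P,Y): not NE [P1→A gives 4>3; P3→Z gives 5>4]
(B,P,Z): not NE [P1→C gives 6>4]
(B,Q,X): not NE [P1→C gives 5>0; P2→P gives 8>3; P3→Y gives 7>4]
(B,Q,Y): not NE [P1→C gives 8>2]
(B,Q,Z): not NE [P1→A gives 8>6; P2→P gives 2>1; P3→Y gives 7>6]
(C,P,X): not NE [P1→B gives 9>8; P2→Q gives 9>4]
(C,P,Y): not NE [P1→A gives 4>3; P3→X gives 9>7]
(C,P,Z): not NE [P3→X gives 9>8]
(C,Q,X): not NE [P3→Y gives 9>7]
(C,Q,Y): not NE [P2→P gives 9>2]
(C,Q,Z): not NE [P1→A gives 8>4; P2→P gives 9>7; P3→Y gives 9>0]

NE set: (A,P,X), (A,Q,Z)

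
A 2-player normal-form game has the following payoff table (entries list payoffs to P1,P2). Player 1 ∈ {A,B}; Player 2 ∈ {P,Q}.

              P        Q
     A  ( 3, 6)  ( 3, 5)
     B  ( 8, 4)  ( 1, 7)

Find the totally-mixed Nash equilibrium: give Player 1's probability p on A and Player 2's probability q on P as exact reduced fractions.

p=3/4, q=2/7

P1 indiff ⇒ q·3+(1-q)·3 = q·8+(1-q)·1 ⇒ q(-5) = (1-q)(-2) ⇒ q = 2/7
P2 indiff ⇒ p·6+(1-p)·4 = p·5+(1-p)·7 ⇒ p(1) = (1-p)(3) ⇒ p = 3/4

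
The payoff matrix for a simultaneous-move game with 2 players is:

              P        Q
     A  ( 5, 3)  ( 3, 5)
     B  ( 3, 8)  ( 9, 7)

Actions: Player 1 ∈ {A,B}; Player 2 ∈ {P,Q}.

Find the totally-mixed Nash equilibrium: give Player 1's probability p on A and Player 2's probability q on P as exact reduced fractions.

P1 indiff ⇒ q·5+(1-q)·3 = q·3+(1-q)·9 ⇒ q(2) = (1-q)(6) ⇒ q = 3/4
P2 indiff ⇒ p·3+(1-p)·8 = p·5+(1-p)·7 ⇒ p(-2) = (1-p)(-1) ⇒ p = 1/3

(p,q) = (1/3, 3/4)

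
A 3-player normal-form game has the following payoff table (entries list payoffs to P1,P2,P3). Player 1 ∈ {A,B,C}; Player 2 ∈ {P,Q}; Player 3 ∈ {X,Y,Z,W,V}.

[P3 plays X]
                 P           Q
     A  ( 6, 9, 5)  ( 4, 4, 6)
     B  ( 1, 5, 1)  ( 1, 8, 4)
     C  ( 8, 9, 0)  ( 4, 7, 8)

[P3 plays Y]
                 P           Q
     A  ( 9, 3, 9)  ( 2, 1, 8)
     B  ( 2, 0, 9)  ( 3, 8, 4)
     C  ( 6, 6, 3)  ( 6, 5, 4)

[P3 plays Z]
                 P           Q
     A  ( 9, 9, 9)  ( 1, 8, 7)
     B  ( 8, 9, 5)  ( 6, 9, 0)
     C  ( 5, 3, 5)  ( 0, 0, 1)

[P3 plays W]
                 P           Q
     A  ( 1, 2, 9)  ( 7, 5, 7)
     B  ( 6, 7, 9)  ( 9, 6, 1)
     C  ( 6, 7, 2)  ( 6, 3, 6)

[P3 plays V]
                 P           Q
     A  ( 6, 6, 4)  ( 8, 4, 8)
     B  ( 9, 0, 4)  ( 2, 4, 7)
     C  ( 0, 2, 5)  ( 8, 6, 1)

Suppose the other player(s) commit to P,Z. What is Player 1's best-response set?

BR_1 = {A}

u_1(A vs P,Z) = 9
u_1(B vs P,Z) = 8
u_1(C vs P,Z) = 5
max payoff 9 at {A}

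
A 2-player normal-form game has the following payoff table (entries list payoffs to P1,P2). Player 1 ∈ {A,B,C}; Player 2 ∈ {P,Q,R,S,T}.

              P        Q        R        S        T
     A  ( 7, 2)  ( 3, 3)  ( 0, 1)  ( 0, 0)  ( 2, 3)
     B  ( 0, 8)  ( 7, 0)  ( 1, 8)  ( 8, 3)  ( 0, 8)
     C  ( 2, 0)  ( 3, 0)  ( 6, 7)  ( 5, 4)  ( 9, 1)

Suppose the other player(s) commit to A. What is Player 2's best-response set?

BR_2 = {Q,T}

u_2(P vs A) = 2
u_2(Q vs A) = 3
u_2(R vs A) = 1
u_2(S vs A) = 0
u_2(T vs A) = 3
max payoff 3 at {Q,T}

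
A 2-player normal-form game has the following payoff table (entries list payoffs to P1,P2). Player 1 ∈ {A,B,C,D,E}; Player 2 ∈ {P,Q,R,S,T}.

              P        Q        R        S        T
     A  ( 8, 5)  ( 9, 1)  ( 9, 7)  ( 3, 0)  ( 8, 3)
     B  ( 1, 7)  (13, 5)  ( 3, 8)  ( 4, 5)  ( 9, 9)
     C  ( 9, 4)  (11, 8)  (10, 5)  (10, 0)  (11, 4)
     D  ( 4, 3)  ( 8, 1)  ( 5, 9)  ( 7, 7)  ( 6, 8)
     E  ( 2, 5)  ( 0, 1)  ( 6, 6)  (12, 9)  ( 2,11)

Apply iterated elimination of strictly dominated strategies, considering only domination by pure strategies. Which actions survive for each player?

Remaining: P1:{B,C} P2:{Q,R,T}

P1 drop A (C beats it: P:9>8 Q:11>9 R:10>9 S:10>3 T:11>8)
P1 drop D (C beats it: P:9>4 Q:11>8 R:10>5 S:10>7 T:11>6)
P2 drop P (R beats it: B:8>7 C:5>4 E:6>5)
P2 drop S (T beats it: B:9>5 C:4>0 E:11>9)
P1 drop E (C beats it: Q:11>0 R:10>6 T:11>2)
P1→{B,C} P2→{Q,R,T}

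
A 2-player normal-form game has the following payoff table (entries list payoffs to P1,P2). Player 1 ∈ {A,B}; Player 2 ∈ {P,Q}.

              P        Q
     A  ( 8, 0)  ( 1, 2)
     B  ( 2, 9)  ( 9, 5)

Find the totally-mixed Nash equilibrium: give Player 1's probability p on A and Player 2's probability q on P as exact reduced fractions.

p=2/3, q=4/7

P1 indiff ⇒ q·8+(1-q)·1 = q·2+(1-q)·9 ⇒ q(6) = (1-q)(8) ⇒ q = 4/7
P2 indiff ⇒ p·0+(1-p)·9 = p·2+(1-p)·5 ⇒ p(-2) = (1-p)(-4) ⇒ p = 2/3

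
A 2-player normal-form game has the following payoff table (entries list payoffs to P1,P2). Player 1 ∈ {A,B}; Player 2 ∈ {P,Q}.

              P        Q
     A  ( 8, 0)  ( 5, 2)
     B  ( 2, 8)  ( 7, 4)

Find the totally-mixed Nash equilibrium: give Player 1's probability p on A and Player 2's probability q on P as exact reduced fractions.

P1 indiff ⇒ q·8+(1-q)·5 = q·2+(1-q)·7 ⇒ q(6) = (1-q)(2) ⇒ q = 1/4
P2 indiff ⇒ p·0+(1-p)·8 = p·2+(1-p)·4 ⇒ p(-2) = (1-p)(-4) ⇒ p = 2/3

(p,q) = (2/3, 1/4)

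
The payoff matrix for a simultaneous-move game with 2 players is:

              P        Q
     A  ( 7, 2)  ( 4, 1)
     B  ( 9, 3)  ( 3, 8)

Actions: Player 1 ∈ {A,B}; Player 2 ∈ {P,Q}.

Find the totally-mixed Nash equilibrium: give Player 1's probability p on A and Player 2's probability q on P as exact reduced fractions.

(p,q) = (5/6, 1/3)

P1 indiff ⇒ q·7+(1-q)·4 = q·9+(1-q)·3 ⇒ q(-2) = (1-q)(-1) ⇒ q = 1/3
P2 indiff ⇒ p·2+(1-p)·3 = p·1+(1-p)·8 ⇒ p(1) = (1-p)(5) ⇒ p = 5/6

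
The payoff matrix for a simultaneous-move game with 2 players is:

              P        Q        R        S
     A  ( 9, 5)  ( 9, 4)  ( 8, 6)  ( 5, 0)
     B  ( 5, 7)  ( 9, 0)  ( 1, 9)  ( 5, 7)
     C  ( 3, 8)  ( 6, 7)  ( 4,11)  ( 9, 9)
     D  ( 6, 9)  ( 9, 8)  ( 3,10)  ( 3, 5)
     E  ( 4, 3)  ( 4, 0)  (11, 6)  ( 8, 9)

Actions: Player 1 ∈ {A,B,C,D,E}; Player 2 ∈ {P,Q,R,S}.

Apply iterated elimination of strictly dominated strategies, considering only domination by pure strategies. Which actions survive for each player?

Remaining: P1:{C,E} P2:{R,S}

P2 drop P (R beats it: A:6>5 B:9>7 C:11>8 D:10>9 E:6>3)
P2 drop Q (R beats it: A:6>4 B:9>0 C:11>7 D:10>8 E:6>0)
P1 drop A (E beats it: R:11>8 S:8>5)
P1 drop B (C beats it: R:4>1 S:9>5)
P1 drop D (C beats it: R:4>3 S:9>3)
P1→{C,E} P2→{R,S}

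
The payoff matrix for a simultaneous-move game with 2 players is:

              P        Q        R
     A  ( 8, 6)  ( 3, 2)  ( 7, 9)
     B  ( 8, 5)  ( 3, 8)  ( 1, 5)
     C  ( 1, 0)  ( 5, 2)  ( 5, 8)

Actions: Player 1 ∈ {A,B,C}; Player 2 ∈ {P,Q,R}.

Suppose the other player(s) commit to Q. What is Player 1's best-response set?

P1 best: {C}

u_1(A vs Q) = 3
u_1(B vs Q) = 3
u_1(C vs Q) = 5
max payoff 5 at {C}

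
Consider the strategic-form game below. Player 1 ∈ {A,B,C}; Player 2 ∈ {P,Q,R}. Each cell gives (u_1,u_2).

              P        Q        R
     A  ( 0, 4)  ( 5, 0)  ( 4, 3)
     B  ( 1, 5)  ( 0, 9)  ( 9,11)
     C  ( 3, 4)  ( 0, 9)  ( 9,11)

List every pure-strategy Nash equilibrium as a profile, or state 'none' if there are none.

(A,P): not NE [P1→C gives 3>0]
(A,Q): not NE [P2→P gives 4>0]
(A,R): not NE [P1→C gives 9>4; P2→P gives 4>3]
(B,P): not NE [P1→C gives 3>1; P2→R gives 11>5]
(B,Q): not NE [P1→A gives 5>0; P2→R gives 11>9]
(B,R): NE
(C,P): not NE [P2→R gives 11>4]
(C,Q): not NE [P1→A gives 5>0; P2→R gives 11>9]
(C,R): NE

NE set: (B,R), (C,R)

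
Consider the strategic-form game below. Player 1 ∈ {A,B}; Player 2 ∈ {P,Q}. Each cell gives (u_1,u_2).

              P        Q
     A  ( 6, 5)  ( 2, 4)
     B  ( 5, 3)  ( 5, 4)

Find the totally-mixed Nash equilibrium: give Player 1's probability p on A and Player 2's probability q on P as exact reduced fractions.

P1 indiff ⇒ q·6+(1-q)·2 = q·5+(1-q)·5 ⇒ q(1) = (1-q)(3) ⇒ q = 3/4
P2 indiff ⇒ p·5+(1-p)·3 = p·4+(1-p)·4 ⇒ p(1) = (1-p)(1) ⇒ p = 1/2

p=1/2, q=3/4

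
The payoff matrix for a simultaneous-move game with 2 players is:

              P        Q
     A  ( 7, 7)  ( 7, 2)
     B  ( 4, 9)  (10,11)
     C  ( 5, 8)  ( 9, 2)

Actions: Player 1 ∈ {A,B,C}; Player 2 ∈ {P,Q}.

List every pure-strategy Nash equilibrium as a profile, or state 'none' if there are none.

Nash profiles: (A,P), (B,Q)

(A,P): NE
(A,Q): not NE [P1→B gives 10>7; P2→P gives 7>2]
(B,P): not NE [P1→A gives 7>4; P2→Q gives 11>9]
(B,Q): NE
(C,P): not NE [P1→A gives 7>5]
(C,Q): not NE [P1→B gives 10>9; P2→P gives 8>2]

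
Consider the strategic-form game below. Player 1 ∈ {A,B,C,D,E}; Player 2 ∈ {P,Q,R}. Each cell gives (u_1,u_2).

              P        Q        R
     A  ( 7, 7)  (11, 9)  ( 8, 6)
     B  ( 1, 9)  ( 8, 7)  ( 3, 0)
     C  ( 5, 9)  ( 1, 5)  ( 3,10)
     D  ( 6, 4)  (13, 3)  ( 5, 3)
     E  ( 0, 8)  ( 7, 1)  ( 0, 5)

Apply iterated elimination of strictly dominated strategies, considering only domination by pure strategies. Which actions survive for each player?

P1 drop B (A beats it: P:7>1 Q:11>8 R:8>3)
P1 drop C (A beats it: P:7>5 Q:11>1 R:8>3)
P1 drop E (A beats it: P:7>0 Q:11>7 R:8>0)
P2 drop R (P beats it: A:7>6 D:4>3)
P1→{A,D} P2→{P,Q}

Remaining: P1:{A,D} P2:{P,Q}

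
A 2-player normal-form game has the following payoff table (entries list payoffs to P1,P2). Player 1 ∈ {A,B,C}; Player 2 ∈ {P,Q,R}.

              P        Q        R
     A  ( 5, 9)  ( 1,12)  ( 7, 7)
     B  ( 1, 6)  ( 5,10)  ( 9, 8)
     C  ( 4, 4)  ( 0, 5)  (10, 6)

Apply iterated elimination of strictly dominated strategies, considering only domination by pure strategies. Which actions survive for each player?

Remaining: P1:{B,C} P2:{Q,R}

P2 drop P (Q beats it: A:12>9 B:10>6 C:5>4)
P1 drop A (B beats it: Q:5>1 R:9>7)
P1→{B,C} P2→{Q,R}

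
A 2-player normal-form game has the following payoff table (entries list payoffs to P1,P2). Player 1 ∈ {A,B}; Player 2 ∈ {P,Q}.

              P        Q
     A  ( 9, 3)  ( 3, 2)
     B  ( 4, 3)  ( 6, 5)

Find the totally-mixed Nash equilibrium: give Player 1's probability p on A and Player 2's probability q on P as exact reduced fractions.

p=2/3, q=3/8

P1 indiff ⇒ q·9+(1-q)·3 = q·4+(1-q)·6 ⇒ q(5) = (1-q)(3) ⇒ q = 3/8
P2 indiff ⇒ p·3+(1-p)·3 = p·2+(1-p)·5 ⇒ p(1) = (1-p)(2) ⇒ p = 2/3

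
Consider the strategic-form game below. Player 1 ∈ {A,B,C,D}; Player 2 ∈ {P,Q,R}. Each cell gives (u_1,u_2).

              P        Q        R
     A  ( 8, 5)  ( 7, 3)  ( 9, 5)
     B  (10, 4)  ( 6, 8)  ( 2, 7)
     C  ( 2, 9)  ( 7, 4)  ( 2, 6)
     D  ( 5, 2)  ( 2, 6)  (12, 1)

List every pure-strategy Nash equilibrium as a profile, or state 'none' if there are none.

(A,P): not NE [P1→B gives 10>8]
(A,Q): not NE [P2→R gives 5>3]
(A,R): not NE [P1→D gives 12>9]
(B,P): not NE [P2→Q gives 8>4]
(B,Q): not NE [P1→C gives 7>6]
(B,R): not NE [P1→D gives 12>2; P2→Q gives 8>7]
(C,P): not NE [P1→B gives 10>2]
(C,Q): not NE [P2→P gives 9>4]
(C,R): not NE [P1→D gives 12>2; P2→P gives 9>6]
(D,P): not NE [P1→B gives 10>5; P2→Q gives 6>2]
(D,Q): not NE [P1→C gives 7>2]
(D,R): not NE [P2→Q gives 6>1]

No pure NE.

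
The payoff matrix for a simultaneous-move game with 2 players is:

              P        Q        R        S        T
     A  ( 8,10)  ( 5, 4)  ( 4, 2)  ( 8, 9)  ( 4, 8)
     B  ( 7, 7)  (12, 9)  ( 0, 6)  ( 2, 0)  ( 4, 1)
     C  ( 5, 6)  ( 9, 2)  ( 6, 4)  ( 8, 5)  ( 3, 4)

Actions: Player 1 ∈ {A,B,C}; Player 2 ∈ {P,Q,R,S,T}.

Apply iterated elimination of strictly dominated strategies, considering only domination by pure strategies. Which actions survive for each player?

P2 drop R (P beats it: A:10>2 B:7>6 C:6>4)
P2 drop S (P beats it: A:10>9 B:7>0 C:6>5)
P1 drop C (B beats it: P:7>5 Q:12>9 T:4>3)
P2 drop T (P beats it: A:10>8 B:7>1)
P1→{A,B} P2→{P,Q}

Remaining: P1:{A,B} P2:{P,Q}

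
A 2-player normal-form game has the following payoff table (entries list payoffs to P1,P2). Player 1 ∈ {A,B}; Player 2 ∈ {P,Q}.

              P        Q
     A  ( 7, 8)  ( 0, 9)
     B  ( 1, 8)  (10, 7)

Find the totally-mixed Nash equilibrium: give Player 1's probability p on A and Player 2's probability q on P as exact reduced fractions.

(p,q) = (1/2, 5/8)

P1 indiff ⇒ q·7+(1-q)·0 = q·1+(1-q)·10 ⇒ q(6) = (1-q)(10) ⇒ q = 5/8
P2 indiff ⇒ p·8+(1-p)·8 = p·9+(1-p)·7 ⇒ p(-1) = (1-p)(-1) ⇒ p = 1/2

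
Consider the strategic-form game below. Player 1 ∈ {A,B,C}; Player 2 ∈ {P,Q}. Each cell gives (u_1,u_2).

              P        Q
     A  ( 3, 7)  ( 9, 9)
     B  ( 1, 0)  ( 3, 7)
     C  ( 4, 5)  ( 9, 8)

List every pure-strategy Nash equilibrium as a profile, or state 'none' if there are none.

PSNE = {(A,Q), (C,Q)}

(A,P): not NE [P1→C gives 4>3; P2→Q gives 9>7]
(A,Q): NE
(B,P): not NE [P1→C gives 4>1; P2→Q gives 7>0]
(B,Q): not NE [P1→C gives 9>3]
(C,P): not NE [P2→Q gives 8>5]
(C,Q): NE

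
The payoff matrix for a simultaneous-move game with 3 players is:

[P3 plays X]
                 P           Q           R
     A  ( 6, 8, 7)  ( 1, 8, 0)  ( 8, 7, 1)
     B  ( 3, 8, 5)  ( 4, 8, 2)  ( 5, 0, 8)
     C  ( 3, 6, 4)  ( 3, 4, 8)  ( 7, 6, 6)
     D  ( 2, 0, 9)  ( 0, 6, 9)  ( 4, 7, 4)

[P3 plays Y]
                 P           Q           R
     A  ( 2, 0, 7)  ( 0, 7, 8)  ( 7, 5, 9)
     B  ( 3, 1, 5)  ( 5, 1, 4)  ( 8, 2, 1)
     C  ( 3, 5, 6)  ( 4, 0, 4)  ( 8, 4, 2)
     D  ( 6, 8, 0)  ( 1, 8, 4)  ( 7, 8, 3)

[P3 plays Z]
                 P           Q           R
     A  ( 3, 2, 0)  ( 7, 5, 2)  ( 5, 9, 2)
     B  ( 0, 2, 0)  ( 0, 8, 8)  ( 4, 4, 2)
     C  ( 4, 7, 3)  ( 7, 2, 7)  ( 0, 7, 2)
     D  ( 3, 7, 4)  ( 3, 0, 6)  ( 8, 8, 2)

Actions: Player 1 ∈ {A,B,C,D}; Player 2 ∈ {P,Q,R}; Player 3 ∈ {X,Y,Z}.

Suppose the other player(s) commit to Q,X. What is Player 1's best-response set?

BR_1 = {B}

u_1(A vs Q,X) = 1
u_1(B vs Q,X) = 4
u_1(C vs Q,X) = 3
u_1(D vs Q,X) = 0
max payoff 4 at {B}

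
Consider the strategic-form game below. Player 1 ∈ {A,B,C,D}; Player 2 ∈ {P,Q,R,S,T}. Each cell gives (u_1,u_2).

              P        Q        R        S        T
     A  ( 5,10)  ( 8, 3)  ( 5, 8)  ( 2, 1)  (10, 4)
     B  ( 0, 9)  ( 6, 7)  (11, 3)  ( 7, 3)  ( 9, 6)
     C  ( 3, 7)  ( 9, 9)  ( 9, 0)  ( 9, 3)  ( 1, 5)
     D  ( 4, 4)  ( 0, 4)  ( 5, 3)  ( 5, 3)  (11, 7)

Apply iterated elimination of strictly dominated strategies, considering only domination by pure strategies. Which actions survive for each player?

P2 drop R (P beats it: A:10>8 B:9>3 C:7>0 D:4>3)
P2 drop S (P beats it: A:10>1 B:9>3 C:7>3 D:4>3)
P1 drop B (A beats it: P:5>0 Q:8>6 T:10>9)
P1→{A,C,D} P2→{P,Q,T}

Survivors P1:{A,C,D} P2:{P,Q,T}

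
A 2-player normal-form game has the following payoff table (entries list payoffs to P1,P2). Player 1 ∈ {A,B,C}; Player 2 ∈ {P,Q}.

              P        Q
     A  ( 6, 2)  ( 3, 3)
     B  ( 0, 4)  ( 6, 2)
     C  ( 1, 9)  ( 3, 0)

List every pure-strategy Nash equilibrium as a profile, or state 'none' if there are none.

No pure NE.

(A,P): not NE [P2→Q gives 3>2]
(A,Q): not NE [P1→B gives 6>3]
(B,P): not NE [P1→A gives 6>0]
(B,Q): not NE [P2→P gives 4>2]
(C,P): not NE [P1→A gives 6>1]
(C,Q): not NE [P1→B gives 6>3; P2→P gives 9>0]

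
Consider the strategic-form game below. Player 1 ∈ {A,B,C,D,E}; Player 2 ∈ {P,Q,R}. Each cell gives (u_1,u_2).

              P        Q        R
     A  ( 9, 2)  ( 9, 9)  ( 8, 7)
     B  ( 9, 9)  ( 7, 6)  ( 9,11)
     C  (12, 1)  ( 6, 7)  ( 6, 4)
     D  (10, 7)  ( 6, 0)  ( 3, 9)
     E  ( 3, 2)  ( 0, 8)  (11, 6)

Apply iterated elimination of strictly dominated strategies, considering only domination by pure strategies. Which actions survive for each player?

P2 drop P (R beats it: A:7>2 B:11>9 C:4>1 D:9>7 E:6>2)
P1 drop C (A beats it: Q:9>6 R:8>6)
P1 drop D (A beats it: Q:9>6 R:8>3)
P1→{A,B,E} P2→{Q,R}

Remaining: P1:{A,B,E} P2:{Q,R}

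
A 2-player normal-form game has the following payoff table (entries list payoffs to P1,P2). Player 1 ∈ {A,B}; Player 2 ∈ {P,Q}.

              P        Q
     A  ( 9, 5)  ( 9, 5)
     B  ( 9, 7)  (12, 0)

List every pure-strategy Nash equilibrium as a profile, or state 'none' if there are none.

Nash profiles: (A,P), (B,P)

(A,P): NE
(A,Q): not NE [P1→B gives 12>9]
(B,P): NE
(B,Q): not NE [P2→P gives 7>0]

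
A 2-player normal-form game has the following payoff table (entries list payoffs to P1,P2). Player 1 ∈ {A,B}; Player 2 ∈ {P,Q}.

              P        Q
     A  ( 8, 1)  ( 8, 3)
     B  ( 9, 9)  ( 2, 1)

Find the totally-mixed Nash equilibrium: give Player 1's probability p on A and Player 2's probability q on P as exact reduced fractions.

P1 indiff ⇒ q·8+(1-q)·8 = q·9+(1-q)·2 ⇒ q(-1) = (1-q)(-6) ⇒ q = 6/7
P2 indiff ⇒ p·1+(1-p)·9 = p·3+(1-p)·1 ⇒ p(-2) = (1-p)(-8) ⇒ p = 4/5

P1 mixes 4/5 on A; P2 mixes 6/7 on P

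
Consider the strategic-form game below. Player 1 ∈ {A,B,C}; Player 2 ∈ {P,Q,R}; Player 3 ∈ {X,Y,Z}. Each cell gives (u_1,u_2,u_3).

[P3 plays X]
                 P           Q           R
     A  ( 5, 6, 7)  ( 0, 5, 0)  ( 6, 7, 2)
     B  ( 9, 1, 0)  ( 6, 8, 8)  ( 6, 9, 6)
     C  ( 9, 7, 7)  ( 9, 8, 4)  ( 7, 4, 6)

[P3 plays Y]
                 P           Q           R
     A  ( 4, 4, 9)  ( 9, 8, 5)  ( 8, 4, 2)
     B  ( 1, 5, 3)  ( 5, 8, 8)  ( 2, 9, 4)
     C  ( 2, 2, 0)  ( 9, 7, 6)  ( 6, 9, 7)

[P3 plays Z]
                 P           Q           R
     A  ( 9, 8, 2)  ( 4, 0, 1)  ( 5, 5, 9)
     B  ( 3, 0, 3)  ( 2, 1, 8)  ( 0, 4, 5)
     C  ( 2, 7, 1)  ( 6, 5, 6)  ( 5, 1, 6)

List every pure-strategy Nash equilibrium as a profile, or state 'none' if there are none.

(A,P,X): not NE [P1→C gives 9>5; P2→R gives 7>6; P3→Y gives 9>7]
(A,P,Y): not NE [P2→Q gives 8>4]
(A,P,Z): not NE [P3→Y gives 9>2]
(A,Q,X): not NE [P1→C gives 9>0; P2→R gives 7>5; P3→Y gives 5>0]
(A,Q,Y): NE
(A,Q,Z): not NE [P1→C gives 6>4; P2→P gives 8>0; P3→Y gives 5>1]
(A,R,X): not NE [P1→C gives 7>6; P3→Z gives 9>2]
(A,R,Y): not NE [P2→Q gives 8>4; P3→Z gives 9>2]
(A,R,Z): not NE [P2→P gives 8>5]
(B,P,X): not NE [P2→R gives 9>1; P3→Z gives 3>0]
(B,P,Y): not NE [P1→A gives 4>1; P2→R gives 9>5]
(B,P,Z): not NE [P1→A gives 9>3; P2→R gives 4>0]
(B,Q,X): not NE [P1→C gives 9>6; P2→R gives 9>8]
(B,Q,Y): not NE [P1→C gives 9>5; P2→R gives 9>8]
(B,Q,Z): not NE [P1→C gives 6>2; P2→R gives 4>1]
(B,R,X): not NE [P1→C gives 7>6]
(B,R,Y): not NE [P1→A gives 8>2; P3→X gives 6>4]
(B,R,Z): not NE [P1→C gives 5>0; P3→X gives 6>5]
(C,P,X): not NE [P2→Q gives 8>7]
(C,P,Y): not NE [P1→A gives 4>2; P2→R gives 9>2; P3→X gives 7>0]
(C,P,Z): not NE [P1→A gives 9>2; P3→X gives 7>1]
(C,Q,X): not NE [P3→Z gives 6>4]
(C,Q,Y): not NE [P2→R gives 9>7]
(C,Q,Z): not NE [P2→P gives 7>5]
(C,R,X): not NE [P2→Q gives 8>4; P3→Y gives 7>6]
(C,R,Y): not NE [P1→A gives 8>6]
(C,R,Z): not NE [P2→P gives 7>1; P3→Y gives 7>6]

PSNE = {(A,Q,Y)}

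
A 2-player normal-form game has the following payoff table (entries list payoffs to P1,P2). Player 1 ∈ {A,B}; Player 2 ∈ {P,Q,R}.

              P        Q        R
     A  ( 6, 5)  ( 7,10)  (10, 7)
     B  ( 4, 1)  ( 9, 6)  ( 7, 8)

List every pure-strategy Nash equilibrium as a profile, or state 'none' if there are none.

PSNE: ∅

(A,P): not NE [P2→Q gives 10>5]
(A,Q): not NE [P1→B gives 9>7]
(A,R): not NE [P2→Q gives 10>7]
(B,P): not NE [P1→A gives 6>4; P2→R gives 8>1]
(B,Q): not NE [P2→R gives 8>6]
(B,R): not NE [P1→A gives 10>7]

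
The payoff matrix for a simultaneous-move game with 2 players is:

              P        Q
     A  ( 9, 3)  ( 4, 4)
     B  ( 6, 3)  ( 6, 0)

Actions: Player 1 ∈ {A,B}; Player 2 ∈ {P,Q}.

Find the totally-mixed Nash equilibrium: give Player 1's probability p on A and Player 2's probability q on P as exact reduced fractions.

P1 indiff ⇒ q·9+(1-q)·4 = q·6+(1-q)·6 ⇒ q(3) = (1-q)(2) ⇒ q = 2/5
P2 indiff ⇒ p·3+(1-p)·3 = p·4+(1-p)·0 ⇒ p(-1) = (1-p)(-3) ⇒ p = 3/4

p=3/4, q=2/5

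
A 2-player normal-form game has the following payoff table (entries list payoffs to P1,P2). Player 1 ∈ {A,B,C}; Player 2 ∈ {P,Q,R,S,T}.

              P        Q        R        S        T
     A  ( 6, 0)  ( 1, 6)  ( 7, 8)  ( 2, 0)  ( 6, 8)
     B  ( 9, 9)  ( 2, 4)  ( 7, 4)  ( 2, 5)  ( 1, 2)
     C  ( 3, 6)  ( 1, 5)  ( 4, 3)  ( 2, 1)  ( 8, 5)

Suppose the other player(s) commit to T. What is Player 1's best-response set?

P1 best: {C}

u_1(A vs T) = 6
u_1(B vs T) = 1
u_1(C vs T) = 8
max payoff 8 at {C}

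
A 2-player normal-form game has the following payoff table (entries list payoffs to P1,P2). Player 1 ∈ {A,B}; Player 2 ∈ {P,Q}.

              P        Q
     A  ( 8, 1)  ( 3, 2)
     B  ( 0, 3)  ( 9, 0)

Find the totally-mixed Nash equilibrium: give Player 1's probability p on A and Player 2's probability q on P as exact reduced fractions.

P1 indiff ⇒ q·8+(1-q)·3 = q·0+(1-q)·9 ⇒ q(8) = (1-q)(6) ⇒ q = 3/7
P2 indiff ⇒ p·1+(1-p)·3 = p·2+(1-p)·0 ⇒ p(-1) = (1-p)(-3) ⇒ p = 3/4

P1 mixes 3/4 on A; P2 mixes 3/7 on P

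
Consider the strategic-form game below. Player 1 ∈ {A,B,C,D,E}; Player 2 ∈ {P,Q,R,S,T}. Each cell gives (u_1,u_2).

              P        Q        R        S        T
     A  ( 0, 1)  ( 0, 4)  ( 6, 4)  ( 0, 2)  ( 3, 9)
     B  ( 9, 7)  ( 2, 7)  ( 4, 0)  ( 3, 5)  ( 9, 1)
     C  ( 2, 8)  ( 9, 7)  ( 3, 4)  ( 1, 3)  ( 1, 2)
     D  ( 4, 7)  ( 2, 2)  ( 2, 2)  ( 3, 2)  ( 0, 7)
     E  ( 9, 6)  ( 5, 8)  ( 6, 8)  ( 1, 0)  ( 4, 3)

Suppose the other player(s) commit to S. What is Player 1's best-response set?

argmax u_1 = {B,D}

u_1(A vs S) = 0
u_1(B vs S) = 3
u_1(C vs S) = 1
u_1(D vs S) = 3
u_1(E vs S) = 1
max payoff 3 at {B,D}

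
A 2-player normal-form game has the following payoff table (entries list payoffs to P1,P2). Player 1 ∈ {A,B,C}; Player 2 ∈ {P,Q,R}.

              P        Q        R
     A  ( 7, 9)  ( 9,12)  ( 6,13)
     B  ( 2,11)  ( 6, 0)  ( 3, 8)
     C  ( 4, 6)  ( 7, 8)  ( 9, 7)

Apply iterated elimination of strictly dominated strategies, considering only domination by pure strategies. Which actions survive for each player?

Survivors P1:{A,C} P2:{Q,R}

P1 drop B (A beats it: P:7>2 Q:9>6 R:6>3)
P2 drop P (Q beats it: A:12>9 C:8>6)
P1→{A,C} P2→{Q,R}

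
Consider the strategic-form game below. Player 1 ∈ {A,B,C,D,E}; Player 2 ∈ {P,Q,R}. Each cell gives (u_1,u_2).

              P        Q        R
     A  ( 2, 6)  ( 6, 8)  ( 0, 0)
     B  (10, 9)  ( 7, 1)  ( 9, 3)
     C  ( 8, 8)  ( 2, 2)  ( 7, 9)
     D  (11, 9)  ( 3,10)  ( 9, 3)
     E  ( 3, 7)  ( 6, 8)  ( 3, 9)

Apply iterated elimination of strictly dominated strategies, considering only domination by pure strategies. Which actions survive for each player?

P1 drop A (B beats it: P:10>2 Q:7>6 R:9>0)
P1 drop C (B beats it: P:10>8 Q:7>2 R:9>7)
P1 drop E (B beats it: P:10>3 Q:7>6 R:9>3)
P2 drop R (P beats it: B:9>3 D:9>3)
P1→{B,D} P2→{P,Q}

Remaining: P1:{B,D} P2:{P,Q}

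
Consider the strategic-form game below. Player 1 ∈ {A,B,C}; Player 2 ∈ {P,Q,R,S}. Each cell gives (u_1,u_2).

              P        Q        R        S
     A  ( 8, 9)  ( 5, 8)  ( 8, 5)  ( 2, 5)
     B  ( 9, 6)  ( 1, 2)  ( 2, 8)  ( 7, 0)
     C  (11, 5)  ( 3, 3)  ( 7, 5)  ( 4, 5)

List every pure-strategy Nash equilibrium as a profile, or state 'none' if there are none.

(A,P): not NE [P1→C gives 11>8]
(A,Q): not NE [P2→P gives 9>8]
(A,R): not NE [P2→P gives 9>5]
(A,S): not NE [P1→B gives 7>2; P2→P gives 9>5]
(B,P): not NE [P1→C gives 11>9; P2→R gives 8>6]
(B,Q): not NE [P1→A gives 5>1; P2→R gives 8>2]
(B,R): not NE [P1→A gives 8>2]
(B,S): not NE [P2→R gives 8>0]
(C,P): NE
(C,Q): not NE [P1→A gives 5>3; P2→S gives 5>3]
(C,R): not NE [P1→A gives 8>7]
(C,S): not NE [P1→B gives 7>4]

NE set: (C,P)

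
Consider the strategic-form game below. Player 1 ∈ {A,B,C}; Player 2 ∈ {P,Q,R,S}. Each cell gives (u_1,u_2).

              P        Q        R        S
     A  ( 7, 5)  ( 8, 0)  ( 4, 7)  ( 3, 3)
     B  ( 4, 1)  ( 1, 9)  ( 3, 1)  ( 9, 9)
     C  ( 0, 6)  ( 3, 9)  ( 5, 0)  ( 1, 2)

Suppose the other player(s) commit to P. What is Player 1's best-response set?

P1 best: {A}

u_1(A vs P) = 7
u_1(B vs P) = 4
u_1(C vs P) = 0
max payoff 7 at {A}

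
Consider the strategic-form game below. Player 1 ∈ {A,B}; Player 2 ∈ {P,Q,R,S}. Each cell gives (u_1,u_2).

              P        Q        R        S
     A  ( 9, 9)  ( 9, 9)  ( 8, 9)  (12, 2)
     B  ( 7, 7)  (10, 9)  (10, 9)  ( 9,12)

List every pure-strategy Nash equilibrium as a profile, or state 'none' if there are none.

(A,P): NE
(A,Q): not NE [P1→B gives 10>9]
(A,R): not NE [P1→B gives 10>8]
(A,S): not NE [P2→R gives 9>2]
(B,P): not NE [P1→A gives 9>7; P2→S gives 12>7]
(B,Q): not NE [P2→S gives 12>9]
(B,R): not NE [P2→S gives 12>9]
(B,S): not NE [P1→A gives 12>9]

NE set: (A,P)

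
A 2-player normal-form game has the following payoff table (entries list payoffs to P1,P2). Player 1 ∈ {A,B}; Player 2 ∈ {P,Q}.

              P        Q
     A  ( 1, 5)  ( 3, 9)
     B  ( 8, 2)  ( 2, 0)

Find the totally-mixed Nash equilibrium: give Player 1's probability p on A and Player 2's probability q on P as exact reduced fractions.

p=1/3, q=1/8

P1 indiff ⇒ q·1+(1-q)·3 = q·8+(1-q)·2 ⇒ q(-7) = (1-q)(-1) ⇒ q = 1/8
P2 indiff ⇒ p·5+(1-p)·2 = p·9+(1-p)·0 ⇒ p(-4) = (1-p)(-2) ⇒ p = 1/3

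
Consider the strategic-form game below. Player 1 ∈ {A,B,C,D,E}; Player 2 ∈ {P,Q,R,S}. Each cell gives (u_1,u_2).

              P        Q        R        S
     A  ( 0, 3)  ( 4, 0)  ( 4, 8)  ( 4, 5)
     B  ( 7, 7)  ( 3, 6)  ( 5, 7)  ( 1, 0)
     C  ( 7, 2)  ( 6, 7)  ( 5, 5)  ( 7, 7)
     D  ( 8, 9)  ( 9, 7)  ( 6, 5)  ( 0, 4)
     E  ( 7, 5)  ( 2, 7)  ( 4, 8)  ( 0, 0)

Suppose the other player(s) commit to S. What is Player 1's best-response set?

BR_1 = {C}

u_1(A vs S) = 4
u_1(B vs S) = 1
u_1(C vs S) = 7
u_1(D vs S) = 0
u_1(E vs S) = 0
max payoff 7 at {C}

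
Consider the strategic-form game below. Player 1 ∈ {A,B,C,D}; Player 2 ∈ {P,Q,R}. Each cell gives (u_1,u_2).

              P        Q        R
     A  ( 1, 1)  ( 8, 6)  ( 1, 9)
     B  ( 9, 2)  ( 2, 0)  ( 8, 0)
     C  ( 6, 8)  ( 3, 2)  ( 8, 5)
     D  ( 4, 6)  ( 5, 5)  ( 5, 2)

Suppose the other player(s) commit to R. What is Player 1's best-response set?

u_1(A vs R) = 1
u_1(B vs R) = 8
u_1(C vs R) = 8
u_1(D vs R) = 5
max payoff 8 at {B,C}

argmax u_1 = {B,C}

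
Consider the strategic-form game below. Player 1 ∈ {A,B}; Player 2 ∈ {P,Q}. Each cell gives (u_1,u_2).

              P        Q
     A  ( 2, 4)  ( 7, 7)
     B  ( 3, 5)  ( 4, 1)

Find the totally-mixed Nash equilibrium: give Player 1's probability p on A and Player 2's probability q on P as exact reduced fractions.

p=4/7, q=3/4

P1 indiff ⇒ q·2+(1-q)·7 = q·3+(1-q)·4 ⇒ q(-1) = (1-q)(-3) ⇒ q = 3/4
P2 indiff ⇒ p·4+(1-p)·5 = p·7+(1-p)·1 ⇒ p(-3) = (1-p)(-4) ⇒ p = 4/7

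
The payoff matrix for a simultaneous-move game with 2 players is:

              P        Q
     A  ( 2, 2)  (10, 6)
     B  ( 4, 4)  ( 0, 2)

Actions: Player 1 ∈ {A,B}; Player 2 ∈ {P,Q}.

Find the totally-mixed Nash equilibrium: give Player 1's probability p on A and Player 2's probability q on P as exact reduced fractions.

P1 mixes 1/3 on A; P2 mixes 5/6 on P

P1 indiff ⇒ q·2+(1-q)·10 = q·4+(1-q)·0 ⇒ q(-2) = (1-q)(-10) ⇒ q = 5/6
P2 indiff ⇒ p·2+(1-p)·4 = p·6+(1-p)·2 ⇒ p(-4) = (1-p)(-2) ⇒ p = 1/3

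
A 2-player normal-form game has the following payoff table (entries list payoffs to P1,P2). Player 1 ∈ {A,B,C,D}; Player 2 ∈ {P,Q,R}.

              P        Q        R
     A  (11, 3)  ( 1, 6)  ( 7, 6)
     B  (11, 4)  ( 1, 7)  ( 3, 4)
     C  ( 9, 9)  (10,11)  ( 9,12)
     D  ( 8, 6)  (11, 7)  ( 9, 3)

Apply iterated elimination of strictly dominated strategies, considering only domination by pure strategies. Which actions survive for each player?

P2 drop P (Q beats it: A:6>3 B:7>4 C:11>9 D:7>6)
P1 drop A (C beats it: Q:10>1 R:9>7)
P1 drop B (C beats it: Q:10>1 R:9>3)
P1→{C,D} P2→{Q,R}

Survivors P1:{C,D} P2:{Q,R}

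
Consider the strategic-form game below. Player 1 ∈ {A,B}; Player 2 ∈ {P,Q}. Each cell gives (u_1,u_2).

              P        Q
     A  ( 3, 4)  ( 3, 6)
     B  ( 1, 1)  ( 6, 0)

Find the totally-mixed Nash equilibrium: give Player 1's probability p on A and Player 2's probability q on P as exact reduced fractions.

P1 indiff ⇒ q·3+(1-q)·3 = q·1+(1-q)·6 ⇒ q(2) = (1-q)(3) ⇒ q = 3/5
P2 indiff ⇒ p·4+(1-p)·1 = p·6+(1-p)·0 ⇒ p(-2) = (1-p)(-1) ⇒ p = 1/3

P1 mixes 1/3 on A; P2 mixes 3/5 on P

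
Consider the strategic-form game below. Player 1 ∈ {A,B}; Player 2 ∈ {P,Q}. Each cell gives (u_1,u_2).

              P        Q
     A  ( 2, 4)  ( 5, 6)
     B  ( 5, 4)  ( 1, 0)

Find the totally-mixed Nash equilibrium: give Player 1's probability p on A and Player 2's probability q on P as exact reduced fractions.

P1 indiff ⇒ q·2+(1-q)·5 = q·5+(1-q)·1 ⇒ q(-3) = (1-q)(-4) ⇒ q = 4/7
P2 indiff ⇒ p·4+(1-p)·4 = p·6+(1-p)·0 ⇒ p(-2) = (1-p)(-4) ⇒ p = 2/3

P1 mixes 2/3 on A; P2 mixes 4/7 on P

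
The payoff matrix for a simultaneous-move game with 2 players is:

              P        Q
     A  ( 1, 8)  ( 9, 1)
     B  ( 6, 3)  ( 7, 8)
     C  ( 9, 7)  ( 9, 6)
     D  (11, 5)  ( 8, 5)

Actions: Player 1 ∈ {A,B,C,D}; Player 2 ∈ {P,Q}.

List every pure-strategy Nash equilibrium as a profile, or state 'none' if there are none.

PSNE = {(D,P)}

(A,P): not NE [P1→D gives 11>1]
(A,Q): not NE [P2→P gives 8>1]
(B,P): not NE [P1→D gives 11>6; P2→Q gives 8>3]
(B,Q): not NE [P1→C gives 9>7]
(C,P): not NE [P1→D gives 11>9]
(C,Q): not NE [P2→P gives 7>6]
(D,P): NE
(D,Q): not NE [P1→C gives 9>8]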